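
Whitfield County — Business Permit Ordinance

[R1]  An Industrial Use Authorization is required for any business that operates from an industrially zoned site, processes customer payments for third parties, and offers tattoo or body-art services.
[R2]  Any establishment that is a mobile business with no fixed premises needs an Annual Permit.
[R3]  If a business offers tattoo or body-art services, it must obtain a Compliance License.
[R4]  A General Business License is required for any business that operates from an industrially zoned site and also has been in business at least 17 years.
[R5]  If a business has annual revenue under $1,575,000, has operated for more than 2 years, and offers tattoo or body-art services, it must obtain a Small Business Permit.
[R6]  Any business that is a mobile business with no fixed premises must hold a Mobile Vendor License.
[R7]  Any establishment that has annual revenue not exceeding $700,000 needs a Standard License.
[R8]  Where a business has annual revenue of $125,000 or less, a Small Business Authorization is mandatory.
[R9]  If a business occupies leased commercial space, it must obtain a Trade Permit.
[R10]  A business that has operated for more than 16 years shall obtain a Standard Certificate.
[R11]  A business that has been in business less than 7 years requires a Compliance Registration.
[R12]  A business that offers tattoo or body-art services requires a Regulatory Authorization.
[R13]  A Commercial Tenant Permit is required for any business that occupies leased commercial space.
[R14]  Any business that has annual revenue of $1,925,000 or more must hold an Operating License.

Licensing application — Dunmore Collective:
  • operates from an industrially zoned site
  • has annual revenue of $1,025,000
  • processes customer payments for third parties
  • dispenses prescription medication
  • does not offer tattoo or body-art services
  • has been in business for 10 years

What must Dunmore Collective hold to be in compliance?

[R1] operates from an industrially zoned site; processes customer payments for third parties; does not offer tattoo or body-art services → Industrial Use Authorization not required.
[R2] operates from an industrially zoned site (not: is a mobile business with no fixed premises) → Annual Permit not required.
[R3] does not offer tattoo or body-art services → Compliance License not required.
[R4] operates from an industrially zoned site; years in business 10 < 17 → General Business License not required.
[R5] revenue $1,025,000 < $1,575,000; years in business 10 > 2; does not offer tattoo or body-art services → Small Business Permit not required.
[R6] operates from an industrially zoned site (not: is a mobile business with no fixed premises) → Mobile Vendor License not required.
[R7] revenue $1,025,000 > $700,000 → Standard License not required.
[R8] revenue $1,025,000 > $125,000 → Small Business Authorization not required.
[R9] operates from an industrially zoned site (not: occupies leased commercial space) → Trade Permit not required.
[R10] years in business 10 ≤ 16 → Standard Certificate not required.
[R11] years in business 10 ≥ 7 → Compliance Registration not required.
[R12] does not offer tattoo or body-art services → Regulatory Authorization not required.
[R13] operates from an industrially zoned site (not: occupies leased commercial space) → Commercial Tenant Permit not required.
[R14] revenue $1,025,000 < $1,925,000 → Operating License not required.

None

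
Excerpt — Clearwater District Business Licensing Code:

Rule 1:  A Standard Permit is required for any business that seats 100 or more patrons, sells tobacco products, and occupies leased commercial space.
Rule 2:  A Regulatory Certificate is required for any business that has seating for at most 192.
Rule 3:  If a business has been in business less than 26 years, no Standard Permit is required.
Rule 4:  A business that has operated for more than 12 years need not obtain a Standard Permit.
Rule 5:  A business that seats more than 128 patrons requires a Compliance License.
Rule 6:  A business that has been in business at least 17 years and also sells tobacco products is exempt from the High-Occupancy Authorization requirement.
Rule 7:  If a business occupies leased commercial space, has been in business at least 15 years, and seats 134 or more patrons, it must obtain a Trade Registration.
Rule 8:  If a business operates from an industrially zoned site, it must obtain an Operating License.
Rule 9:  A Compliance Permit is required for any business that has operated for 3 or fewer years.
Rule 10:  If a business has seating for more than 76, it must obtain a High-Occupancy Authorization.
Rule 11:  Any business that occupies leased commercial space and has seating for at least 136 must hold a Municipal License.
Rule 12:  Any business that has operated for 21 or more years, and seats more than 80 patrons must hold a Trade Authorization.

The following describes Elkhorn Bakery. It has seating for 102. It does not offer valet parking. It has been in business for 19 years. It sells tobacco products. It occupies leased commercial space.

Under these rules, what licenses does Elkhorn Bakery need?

Rule 1: seating 102 ≥ 100; sells tobacco products; occupies leased commercial space → Standard Permit required.
Rule 2: seating 102 ≤ 192 → Regulatory Certificate required.
Rule 3: years in business 19 < 26 → exempt from Standard Permit.
Rule 4: years in business 19 > 12 → exempt from Standard Permit.
Rule 5: seating 102 ≤ 128 → Compliance License not required.
Rule 6: years in business 19 ≥ 17; sells tobacco products → exempt from High-Occupancy Authorization.
Rule 7: occupies leased commercial space; years in business 19 ≥ 15; seating 102 < 134 → Trade Registration not required.
Rule 8: occupies leased commercial space (not: operates from an industrially zoned site) → Operating License not required.
Rule 9: years in business 19 > 3 → Compliance Permit not required.
Rule 10: seating 102 > 76 → High-Occupancy Authorization required.
Rule 11: occupies leased commercial space; seating 102 < 136 → Municipal License not required.
Rule 12: years in business 19 < 21; seating 102 > 80 → Trade Authorization not required.

Regulatory Certificate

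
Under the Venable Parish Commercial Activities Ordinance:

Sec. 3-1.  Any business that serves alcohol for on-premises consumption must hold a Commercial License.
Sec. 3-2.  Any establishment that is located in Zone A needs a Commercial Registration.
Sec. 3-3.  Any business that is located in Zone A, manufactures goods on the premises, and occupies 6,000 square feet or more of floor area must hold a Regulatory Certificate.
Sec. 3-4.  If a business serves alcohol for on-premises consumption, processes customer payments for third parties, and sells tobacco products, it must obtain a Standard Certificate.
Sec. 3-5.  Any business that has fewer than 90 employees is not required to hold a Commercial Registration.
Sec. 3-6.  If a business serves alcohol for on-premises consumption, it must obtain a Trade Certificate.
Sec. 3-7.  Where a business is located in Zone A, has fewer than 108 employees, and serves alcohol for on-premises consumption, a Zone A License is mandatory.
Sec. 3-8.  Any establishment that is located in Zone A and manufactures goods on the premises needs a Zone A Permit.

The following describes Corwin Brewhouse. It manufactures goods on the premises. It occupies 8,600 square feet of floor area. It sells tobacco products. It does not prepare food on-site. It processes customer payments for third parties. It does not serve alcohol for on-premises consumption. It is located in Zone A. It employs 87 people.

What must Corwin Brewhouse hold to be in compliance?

Sec. 3-1. does not serve alcohol for on-premises consumption → Commercial License not required.
Sec. 3-2. is located in Zone A → Commercial Registration required.
Sec. 3-3. is located in Zone A; manufactures goods on the premises; floor area 8,600 square feet ≥ 6,000 square feet → Regulatory Certificate required.
Sec. 3-4. does not serve alcohol for on-premises consumption; processes customer payments for third parties; sells tobacco products → Standard Certificate not required.
Sec. 3-5. employees 87 < 90 → exempt from Commercial Registration.
Sec. 3-6. does not serve alcohol for on-premises consumption → Trade Certificate not required.
Sec. 3-7. is located in Zone A; employees 87 < 108; does not serve alcohol for on-premises consumption → Zone A License not required.
Sec. 3-8. is located in Zone A; manufactures goods on the premises → Zone A Permit required.

Regulatory Certificate, Zone A Permit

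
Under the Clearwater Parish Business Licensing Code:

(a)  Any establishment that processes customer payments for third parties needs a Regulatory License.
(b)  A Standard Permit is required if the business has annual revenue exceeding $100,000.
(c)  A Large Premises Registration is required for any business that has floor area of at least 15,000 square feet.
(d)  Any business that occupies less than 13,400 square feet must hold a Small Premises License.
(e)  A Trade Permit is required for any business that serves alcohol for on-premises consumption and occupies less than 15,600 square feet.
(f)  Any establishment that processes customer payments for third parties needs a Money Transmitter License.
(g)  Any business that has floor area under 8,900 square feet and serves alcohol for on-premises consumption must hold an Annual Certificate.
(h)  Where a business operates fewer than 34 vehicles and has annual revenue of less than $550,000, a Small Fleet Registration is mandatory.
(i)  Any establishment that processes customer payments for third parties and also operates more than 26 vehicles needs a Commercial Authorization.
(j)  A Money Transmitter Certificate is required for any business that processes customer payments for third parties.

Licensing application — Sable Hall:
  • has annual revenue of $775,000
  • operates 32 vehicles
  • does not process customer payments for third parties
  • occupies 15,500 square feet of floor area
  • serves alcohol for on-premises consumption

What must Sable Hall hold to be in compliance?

(a) does not process customer payments for third parties → Regulatory License not required.
(b) revenue $775,000 > $100,000 → Standard Permit required.
(c) floor area 15,500 square feet ≥ 15,000 square feet → Large Premises Registration required.
(d) floor area 15,500 square feet ≥ 13,400 square feet → Small Premises License not required.
(e) serves alcohol for on-premises consumption; floor area 15,500 square feet < 15,600 square feet → Trade Permit required.
(f) does not process customer payments for third parties → Money Transmitter License not required.
(g) floor area 15,500 square feet ≥ 8,900 square feet; serves alcohol for on-premises consumption → Annual Certificate not required.
(h) vehicles 32 < 34; revenue $775,000 ≥ $550,000 → Small Fleet Registration not required.
(i) does not process customer payments for third parties; vehicles 32 > 26 → Commercial Authorization not required.
(j) does not process customer payments for third parties → Money Transmitter Certificate not required.

Large Premises Registration, Standard Permit, Trade Permit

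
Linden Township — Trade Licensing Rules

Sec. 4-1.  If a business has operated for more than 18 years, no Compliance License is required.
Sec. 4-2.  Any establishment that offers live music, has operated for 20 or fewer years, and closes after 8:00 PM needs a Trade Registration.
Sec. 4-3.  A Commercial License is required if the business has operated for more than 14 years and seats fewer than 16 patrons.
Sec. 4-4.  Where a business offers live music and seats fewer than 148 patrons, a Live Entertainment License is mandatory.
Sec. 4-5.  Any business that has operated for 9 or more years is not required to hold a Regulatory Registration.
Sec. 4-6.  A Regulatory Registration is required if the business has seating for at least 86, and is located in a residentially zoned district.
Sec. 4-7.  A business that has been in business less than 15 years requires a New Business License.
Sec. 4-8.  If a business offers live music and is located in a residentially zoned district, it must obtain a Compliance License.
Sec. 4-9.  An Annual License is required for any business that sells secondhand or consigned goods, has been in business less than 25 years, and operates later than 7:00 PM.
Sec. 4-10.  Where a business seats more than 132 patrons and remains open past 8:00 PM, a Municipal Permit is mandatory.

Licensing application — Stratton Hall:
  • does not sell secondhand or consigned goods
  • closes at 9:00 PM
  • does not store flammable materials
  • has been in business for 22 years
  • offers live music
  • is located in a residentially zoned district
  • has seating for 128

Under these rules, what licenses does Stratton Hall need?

Sec. 4-1. years in business 22 > 18 → exempt from Compliance License.
Sec. 4-2. offers live music; years in business 22 > 20; closes 9:00 PM, after 8:00 PM → Trade Registration not required.
Sec. 4-3. years in business 22 > 14; seating 128 ≥ 16 → Commercial License not required.
Sec. 4-4. offers live music; seating 128 < 148 → Live Entertainment License required.
Sec. 4-5. years in business 22 ≥ 9 → exempt from Regulatory Registration.
Sec. 4-6. seating 128 ≥ 86; is located in a residentially zoned district → Regulatory Registration required.
Sec. 4-7. years in business 22 ≥ 15 → New Business License not required.
Sec. 4-8. offers live music; is located in a residentially zoned district → Compliance License required.
Sec. 4-9. does not sell secondhand or consigned goods; years in business 22 < 25; closes 9:00 PM, after 7:00 PM → Annual License not required.
Sec. 4-10. seating 128 ≤ 132; closes 9:00 PM, after 8:00 PM → Municipal Permit not required.

Live Entertainment License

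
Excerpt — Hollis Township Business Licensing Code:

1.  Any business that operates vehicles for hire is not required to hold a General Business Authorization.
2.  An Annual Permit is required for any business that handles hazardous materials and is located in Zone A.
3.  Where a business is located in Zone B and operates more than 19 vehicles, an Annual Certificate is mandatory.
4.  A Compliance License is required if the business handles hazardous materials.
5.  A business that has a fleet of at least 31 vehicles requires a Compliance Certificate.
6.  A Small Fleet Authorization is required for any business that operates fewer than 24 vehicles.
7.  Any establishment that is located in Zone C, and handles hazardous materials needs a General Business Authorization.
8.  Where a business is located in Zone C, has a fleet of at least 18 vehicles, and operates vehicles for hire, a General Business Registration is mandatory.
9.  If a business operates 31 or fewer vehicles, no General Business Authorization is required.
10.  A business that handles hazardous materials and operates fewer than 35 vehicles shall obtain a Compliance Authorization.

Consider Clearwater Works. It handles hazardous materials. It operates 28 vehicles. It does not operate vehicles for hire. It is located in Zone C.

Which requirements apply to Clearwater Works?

Compliance Authorization, Compliance License

1. does not operate vehicles for hire → General Business Authorization exemption does not apply.
2. handles hazardous materials; is located in Zone C (not: is located in Zone A) → Annual Permit not required.
3. is located in Zone C (not: is located in Zone B); vehicles 28 > 19 → Annual Certificate not required.
4. handles hazardous materials → Compliance License required.
5. vehicles 28 < 31 → Compliance Certificate not required.
6. vehicles 28 ≥ 24 → Small Fleet Authorization not required.
7. is located in Zone C; handles hazardous materials → General Business Authorization required.
8. is located in Zone C; vehicles 28 ≥ 18; does not operate vehicles for hire → General Business Registration not required.
9. vehicles 28 ≤ 31 → exempt from General Business Authorization.
10. handles hazardous materials; vehicles 28 < 35 → Compliance Authorization required.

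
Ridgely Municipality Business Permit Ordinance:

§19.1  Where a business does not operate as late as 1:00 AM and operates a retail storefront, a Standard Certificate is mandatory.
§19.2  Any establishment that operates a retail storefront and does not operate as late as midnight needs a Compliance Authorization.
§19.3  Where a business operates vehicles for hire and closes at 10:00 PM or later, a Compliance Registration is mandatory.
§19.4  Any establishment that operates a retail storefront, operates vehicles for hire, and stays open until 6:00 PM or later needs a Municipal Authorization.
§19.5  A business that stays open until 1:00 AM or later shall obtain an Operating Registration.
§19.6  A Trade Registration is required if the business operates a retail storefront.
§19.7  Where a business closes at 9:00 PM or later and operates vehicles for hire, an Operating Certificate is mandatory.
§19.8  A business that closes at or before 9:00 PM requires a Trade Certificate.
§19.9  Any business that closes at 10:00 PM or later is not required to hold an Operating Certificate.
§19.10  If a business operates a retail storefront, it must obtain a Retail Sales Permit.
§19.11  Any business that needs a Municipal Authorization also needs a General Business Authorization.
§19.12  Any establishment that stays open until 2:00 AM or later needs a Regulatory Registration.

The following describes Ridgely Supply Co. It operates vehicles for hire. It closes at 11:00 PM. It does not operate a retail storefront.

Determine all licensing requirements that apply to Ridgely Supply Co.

§19.1 closes 11:00 PM, at/before 1:00 AM; does not operate a retail storefront → Standard Certificate not required.
§19.2 does not operate a retail storefront; closes 11:00 PM, at/before midnight → Compliance Authorization not required.
§19.3 operates vehicles for hire; closes 11:00 PM, after 10:00 PM → Compliance Registration required.
§19.4 does not operate a retail storefront; operates vehicles for hire; closes 11:00 PM, after 6:00 PM → Municipal Authorization not required.
§19.5 closes 11:00 PM, at/before 1:00 AM → Operating Registration not required.
§19.6 does not operate a retail storefront → Trade Registration not required.
§19.7 closes 11:00 PM, after 9:00 PM; operates vehicles for hire → Operating Certificate required.
§19.8 closes 11:00 PM, after 9:00 PM → Trade Certificate not required.
§19.9 closes 11:00 PM, after 10:00 PM → exempt from Operating Certificate.
§19.10 does not operate a retail storefront → Retail Sales Permit not required.
§19.11 Municipal Authorization is not required → no effect.
§19.12 closes 11:00 PM, at/before 2:00 AM → Regulatory Registration not required.

Compliance Registration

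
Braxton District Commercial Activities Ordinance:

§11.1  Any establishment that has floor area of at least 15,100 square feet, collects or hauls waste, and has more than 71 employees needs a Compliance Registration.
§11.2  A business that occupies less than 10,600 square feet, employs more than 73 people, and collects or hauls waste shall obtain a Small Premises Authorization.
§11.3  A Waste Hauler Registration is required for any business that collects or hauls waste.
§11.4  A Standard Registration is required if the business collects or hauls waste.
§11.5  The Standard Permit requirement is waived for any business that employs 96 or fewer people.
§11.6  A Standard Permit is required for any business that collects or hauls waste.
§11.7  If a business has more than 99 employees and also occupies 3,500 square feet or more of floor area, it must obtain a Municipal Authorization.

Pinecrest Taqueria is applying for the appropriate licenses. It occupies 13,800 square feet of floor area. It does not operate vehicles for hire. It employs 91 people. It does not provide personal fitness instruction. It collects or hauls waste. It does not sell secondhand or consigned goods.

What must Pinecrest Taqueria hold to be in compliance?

§11.1 floor area 13,800 square feet < 15,100 square feet; collects or hauls waste; employees 91 > 71 → Compliance Registration not required.
§11.2 floor area 13,800 square feet ≥ 10,600 square feet; employees 91 > 73; collects or hauls waste → Small Premises Authorization not required.
§11.3 collects or hauls waste → Waste Hauler Registration required.
§11.4 collects or hauls waste → Standard Registration required.
§11.5 employees 91 ≤ 96 → exempt from Standard Permit.
§11.6 collects or hauls waste → Standard Permit required.
§11.7 employees 91 ≤ 99; floor area 13,800 square feet ≥ 3,500 square feet → Municipal Authorization not required.

Standard Registration, Waste Hauler Registration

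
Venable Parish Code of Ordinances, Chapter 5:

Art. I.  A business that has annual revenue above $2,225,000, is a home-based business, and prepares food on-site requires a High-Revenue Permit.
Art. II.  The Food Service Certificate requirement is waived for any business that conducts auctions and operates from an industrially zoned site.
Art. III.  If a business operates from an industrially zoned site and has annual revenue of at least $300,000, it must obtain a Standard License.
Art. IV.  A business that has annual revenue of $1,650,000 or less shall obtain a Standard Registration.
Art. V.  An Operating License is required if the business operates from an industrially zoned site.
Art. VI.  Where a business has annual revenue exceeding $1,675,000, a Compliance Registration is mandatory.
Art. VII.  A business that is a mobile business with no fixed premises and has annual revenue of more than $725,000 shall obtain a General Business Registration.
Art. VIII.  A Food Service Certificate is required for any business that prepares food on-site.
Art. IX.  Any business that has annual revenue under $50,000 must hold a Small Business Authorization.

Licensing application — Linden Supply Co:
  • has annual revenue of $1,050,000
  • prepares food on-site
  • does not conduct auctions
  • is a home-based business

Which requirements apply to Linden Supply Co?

Food Service Certificate, Standard Registration

Art. I. revenue $1,050,000 ≤ $2,225,000; is a home-based business; prepares food on-site → High-Revenue Permit not required.
Art. II. does not conduct auctions; is a home-based business (not: operates from an industrially zoned site) → Food Service Certificate exemption does not apply.
Art. III. is a home-based business (not: operates from an industrially zoned site); revenue $1,050,000 ≥ $300,000 → Standard License not required.
Art. IV. revenue $1,050,000 ≤ $1,650,000 → Standard Registration required.
Art. V. is a home-based business (not: operates from an industrially zoned site) → Operating License not required.
Art. VI. revenue $1,050,000 ≤ $1,675,000 → Compliance Registration not required.
Art. VII. is a home-based business (not: is a mobile business with no fixed premises); revenue $1,050,000 > $725,000 → General Business Registration not required.
Art. VIII. prepares food on-site → Food Service Certificate required.
Art. IX. revenue $1,050,000 ≥ $50,000 → Small Business Authorization not required.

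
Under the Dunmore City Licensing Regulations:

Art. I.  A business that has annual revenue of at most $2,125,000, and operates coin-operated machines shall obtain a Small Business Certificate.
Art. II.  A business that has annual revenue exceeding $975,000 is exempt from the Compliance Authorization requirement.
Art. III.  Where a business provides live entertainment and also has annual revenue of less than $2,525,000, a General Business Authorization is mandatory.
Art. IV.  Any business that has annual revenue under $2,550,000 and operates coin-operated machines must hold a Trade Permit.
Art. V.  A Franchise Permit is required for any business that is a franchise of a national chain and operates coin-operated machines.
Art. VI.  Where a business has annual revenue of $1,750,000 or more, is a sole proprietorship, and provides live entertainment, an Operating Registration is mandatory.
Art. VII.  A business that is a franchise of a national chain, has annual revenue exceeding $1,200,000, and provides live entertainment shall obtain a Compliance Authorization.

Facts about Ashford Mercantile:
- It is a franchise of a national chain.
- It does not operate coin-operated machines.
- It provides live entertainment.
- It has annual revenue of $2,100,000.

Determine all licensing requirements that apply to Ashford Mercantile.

Art. I. revenue $2,100,000 ≤ $2,125,000; does not operate coin-operated machines → Small Business Certificate not required.
Art. II. revenue $2,100,000 > $975,000 → exempt from Compliance Authorization.
Art. III. provides live entertainment; revenue $2,100,000 < $2,525,000 → General Business Authorization required.
Art. IV. revenue $2,100,000 < $2,550,000; does not operate coin-operated machines → Trade Permit not required.
Art. V. is a franchise of a national chain; does not operate coin-operated machines → Franchise Permit not required.
Art. VI. revenue $2,100,000 ≥ $1,750,000; is a franchise of a national chain (not: is a sole proprietorship); provides live entertainment → Operating Registration not required.
Art. VII. is a franchise of a national chain; revenue $2,100,000 > $1,200,000; provides live entertainment → Compliance Authorization required.

General Business Authorization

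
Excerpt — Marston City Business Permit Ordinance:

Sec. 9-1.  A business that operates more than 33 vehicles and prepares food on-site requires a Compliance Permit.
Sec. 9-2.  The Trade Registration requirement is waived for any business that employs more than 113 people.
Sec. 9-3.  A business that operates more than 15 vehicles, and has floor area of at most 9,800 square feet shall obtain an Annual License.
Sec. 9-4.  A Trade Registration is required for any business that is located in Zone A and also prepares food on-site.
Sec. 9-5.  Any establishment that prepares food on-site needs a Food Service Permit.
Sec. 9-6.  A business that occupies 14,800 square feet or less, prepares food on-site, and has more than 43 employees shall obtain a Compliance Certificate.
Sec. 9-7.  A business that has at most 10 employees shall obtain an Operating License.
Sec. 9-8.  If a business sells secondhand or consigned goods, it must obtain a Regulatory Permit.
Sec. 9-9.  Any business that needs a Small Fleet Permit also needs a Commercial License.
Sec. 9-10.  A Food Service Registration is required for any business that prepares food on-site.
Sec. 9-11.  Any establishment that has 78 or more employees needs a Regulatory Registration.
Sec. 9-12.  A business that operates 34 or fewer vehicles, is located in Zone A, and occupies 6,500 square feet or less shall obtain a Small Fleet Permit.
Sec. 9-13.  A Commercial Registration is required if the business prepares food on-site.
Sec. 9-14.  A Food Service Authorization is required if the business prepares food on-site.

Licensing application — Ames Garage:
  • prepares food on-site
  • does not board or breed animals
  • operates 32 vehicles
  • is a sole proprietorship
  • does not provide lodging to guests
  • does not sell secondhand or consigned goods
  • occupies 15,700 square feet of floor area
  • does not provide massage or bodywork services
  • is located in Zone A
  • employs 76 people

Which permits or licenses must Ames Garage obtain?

Sec. 9-1. vehicles 32 ≤ 33; prepares food on-site → Compliance Permit not required.
Sec. 9-2. employees 76 ≤ 113 → Trade Registration exemption does not apply.
Sec. 9-3. vehicles 32 > 15; floor area 15,700 square feet > 9,800 square feet → Annual License not required.
Sec. 9-4. is located in Zone A; prepares food on-site → Trade Registration required.
Sec. 9-5. prepares food on-site → Food Service Permit required.
Sec. 9-6. floor area 15,700 square feet > 14,800 square feet; prepares food on-site; employees 76 > 43 → Compliance Certificate not required.
Sec. 9-7. employees 76 > 10 → Operating License not required.
Sec. 9-8. does not sell secondhand or consigned goods → Regulatory Permit not required.
Sec. 9-9. Small Fleet Permit is not required → no effect.
Sec. 9-10. prepares food on-site → Food Service Registration required.
Sec. 9-11. employees 76 < 78 → Regulatory Registration not required.
Sec. 9-12. vehicles 32 ≤ 34; is located in Zone A; floor area 15,700 square feet > 6,500 square feet → Small Fleet Permit not required.
Sec. 9-13. prepares food on-site → Commercial Registration required.
Sec. 9-14. prepares food on-site → Food Service Authorization required.

Commercial Registration, Food Service Authorization, Food Service Permit, Food Service Registration, Trade Registration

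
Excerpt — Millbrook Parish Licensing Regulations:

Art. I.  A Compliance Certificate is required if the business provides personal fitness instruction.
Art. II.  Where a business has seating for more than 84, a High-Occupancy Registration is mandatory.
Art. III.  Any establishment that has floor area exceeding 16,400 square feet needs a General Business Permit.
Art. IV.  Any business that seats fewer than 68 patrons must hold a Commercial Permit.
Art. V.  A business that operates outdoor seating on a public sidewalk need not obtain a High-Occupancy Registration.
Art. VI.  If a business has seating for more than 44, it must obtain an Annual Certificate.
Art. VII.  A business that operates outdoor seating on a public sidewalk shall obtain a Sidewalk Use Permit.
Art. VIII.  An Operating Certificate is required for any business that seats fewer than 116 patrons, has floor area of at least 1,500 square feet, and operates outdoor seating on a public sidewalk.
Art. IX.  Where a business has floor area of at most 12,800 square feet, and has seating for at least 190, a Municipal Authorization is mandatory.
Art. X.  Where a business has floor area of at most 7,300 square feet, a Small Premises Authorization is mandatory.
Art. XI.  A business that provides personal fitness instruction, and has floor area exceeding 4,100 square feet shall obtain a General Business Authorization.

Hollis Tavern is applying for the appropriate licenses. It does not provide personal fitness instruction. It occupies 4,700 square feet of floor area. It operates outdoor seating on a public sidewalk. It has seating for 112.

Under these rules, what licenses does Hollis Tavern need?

Annual Certificate, Operating Certificate, Sidewalk Use Permit, Small Premises Authorization

Art. I. does not provide personal fitness instruction → Compliance Certificate not required.
Art. II. seating 112 > 84 → High-Occupancy Registration required.
Art. III. floor area 4,700 square feet ≤ 16,400 square feet → General Business Permit not required.
Art. IV. seating 112 ≥ 68 → Commercial Permit not required.
Art. V. operates outdoor seating on a public sidewalk → exempt from High-Occupancy Registration.
Art. VI. seating 112 > 44 → Annual Certificate required.
Art. VII. operates outdoor seating on a public sidewalk → Sidewalk Use Permit required.
Art. VIII. seating 112 < 116; floor area 4,700 square feet ≥ 1,500 square feet; operates outdoor seating on a public sidewalk → Operating Certificate required.
Art. IX. floor area 4,700 square feet ≤ 12,800 square feet; seating 112 < 190 → Municipal Authorization not required.
Art. X. floor area 4,700 square feet ≤ 7,300 square feet → Small Premises Authorization required.
Art. XI. does not provide personal fitness instruction; floor area 4,700 square feet > 4,100 square feet → General Business Authorization not required.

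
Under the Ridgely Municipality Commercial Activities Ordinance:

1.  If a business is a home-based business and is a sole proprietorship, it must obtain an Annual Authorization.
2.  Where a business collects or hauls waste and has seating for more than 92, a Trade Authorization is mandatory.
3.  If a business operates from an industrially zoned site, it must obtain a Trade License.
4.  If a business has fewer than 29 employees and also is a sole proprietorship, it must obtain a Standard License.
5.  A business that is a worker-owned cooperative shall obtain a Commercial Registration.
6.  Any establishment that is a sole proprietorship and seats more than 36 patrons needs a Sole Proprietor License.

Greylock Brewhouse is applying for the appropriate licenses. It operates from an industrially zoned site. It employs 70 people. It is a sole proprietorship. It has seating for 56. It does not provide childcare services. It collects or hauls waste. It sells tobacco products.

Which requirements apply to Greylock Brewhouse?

Sole Proprietor License, Trade License

1. operates from an industrially zoned site (not: is a home-based business); is a sole proprietorship → Annual Authorization not required.
2. collects or hauls waste; seating 56 ≤ 92 → Trade Authorization not required.
3. operates from an industrially zoned site → Trade License required.
4. employees 70 ≥ 29; is a sole proprietorship → Standard License not required.
5. is a sole proprietorship (not: is a worker-owned cooperative) → Commercial Registration not required.
6. is a sole proprietorship; seating 56 > 36 → Sole Proprietor License required.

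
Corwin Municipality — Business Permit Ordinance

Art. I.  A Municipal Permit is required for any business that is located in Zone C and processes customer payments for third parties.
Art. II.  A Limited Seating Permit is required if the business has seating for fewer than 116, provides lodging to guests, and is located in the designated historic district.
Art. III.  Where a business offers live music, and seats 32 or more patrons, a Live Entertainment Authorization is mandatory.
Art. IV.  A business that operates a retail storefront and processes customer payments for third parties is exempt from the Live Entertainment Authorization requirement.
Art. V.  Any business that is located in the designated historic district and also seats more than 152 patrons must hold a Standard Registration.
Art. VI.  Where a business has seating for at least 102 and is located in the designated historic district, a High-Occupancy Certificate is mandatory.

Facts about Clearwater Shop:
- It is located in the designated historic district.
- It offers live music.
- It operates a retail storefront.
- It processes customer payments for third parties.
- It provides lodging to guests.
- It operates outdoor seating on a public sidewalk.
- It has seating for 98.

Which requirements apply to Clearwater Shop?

Art. I. is located in the designated historic district (not: is located in Zone C); processes customer payments for third parties → Municipal Permit not required.
Art. II. seating 98 < 116; provides lodging to guests; is located in the designated historic district → Limited Seating Permit required.
Art. III. offers live music; seating 98 ≥ 32 → Live Entertainment Authorization required.
Art. IV. operates a retail storefront; processes customer payments for third parties → exempt from Live Entertainment Authorization.
Art. V. is located in the designated historic district; seating 98 ≤ 152 → Standard Registration not required.
Art. VI. seating 98 < 102; is located in the designated historic district → High-Occupancy Certificate not required.

Limited Seating Permit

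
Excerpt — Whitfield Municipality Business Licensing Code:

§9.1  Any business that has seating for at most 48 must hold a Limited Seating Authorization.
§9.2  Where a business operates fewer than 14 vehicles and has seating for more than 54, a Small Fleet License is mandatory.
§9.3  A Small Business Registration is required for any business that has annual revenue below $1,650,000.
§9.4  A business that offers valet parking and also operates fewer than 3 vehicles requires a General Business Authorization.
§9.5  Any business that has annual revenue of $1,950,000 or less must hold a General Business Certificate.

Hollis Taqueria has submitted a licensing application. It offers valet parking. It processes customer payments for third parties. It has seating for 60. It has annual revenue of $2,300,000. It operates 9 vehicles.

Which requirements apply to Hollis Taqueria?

§9.1 seating 60 > 48 → Limited Seating Authorization not required.
§9.2 vehicles 9 < 14; seating 60 > 54 → Small Fleet License required.
§9.3 revenue $2,300,000 ≥ $1,650,000 → Small Business Registration not required.
§9.4 offers valet parking; vehicles 9 ≥ 3 → General Business Authorization not required.
§9.5 revenue $2,300,000 > $1,950,000 → General Business Certificate not required.

Small Fleet License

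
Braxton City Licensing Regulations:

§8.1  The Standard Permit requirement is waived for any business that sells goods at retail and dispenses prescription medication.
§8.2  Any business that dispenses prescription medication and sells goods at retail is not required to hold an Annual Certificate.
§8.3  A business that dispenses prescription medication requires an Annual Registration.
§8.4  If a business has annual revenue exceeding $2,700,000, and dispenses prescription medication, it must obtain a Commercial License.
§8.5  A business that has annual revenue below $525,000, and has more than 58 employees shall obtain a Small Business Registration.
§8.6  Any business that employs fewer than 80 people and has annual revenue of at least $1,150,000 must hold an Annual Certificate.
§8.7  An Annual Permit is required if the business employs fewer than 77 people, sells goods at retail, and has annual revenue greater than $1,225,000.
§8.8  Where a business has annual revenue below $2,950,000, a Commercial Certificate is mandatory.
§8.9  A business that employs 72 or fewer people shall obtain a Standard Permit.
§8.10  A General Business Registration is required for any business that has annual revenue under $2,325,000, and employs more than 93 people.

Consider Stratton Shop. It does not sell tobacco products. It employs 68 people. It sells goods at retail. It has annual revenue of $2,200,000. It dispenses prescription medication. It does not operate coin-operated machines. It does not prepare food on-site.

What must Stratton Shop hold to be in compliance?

Annual Permit, Annual Registration, Commercial Certificate

§8.1 sells goods at retail; dispenses prescription medication → exempt from Standard Permit.
§8.2 dispenses prescription medication; sells goods at retail → exempt from Annual Certificate.
§8.3 dispenses prescription medication → Annual Registration required.
§8.4 revenue $2,200,000 ≤ $2,700,000; dispenses prescription medication → Commercial License not required.
§8.5 revenue $2,200,000 ≥ $525,000; employees 68 > 58 → Small Business Registration not required.
§8.6 employees 68 < 80; revenue $2,200,000 ≥ $1,150,000 → Annual Certificate required.
§8.7 employees 68 < 77; sells goods at retail; revenue $2,200,000 > $1,225,000 → Annual Permit required.
§8.8 revenue $2,200,000 < $2,950,000 → Commercial Certificate required.
§8.9 employees 68 ≤ 72 → Standard Permit required.
§8.10 revenue $2,200,000 < $2,325,000; employees 68 ≤ 93 → General Business Registration not required.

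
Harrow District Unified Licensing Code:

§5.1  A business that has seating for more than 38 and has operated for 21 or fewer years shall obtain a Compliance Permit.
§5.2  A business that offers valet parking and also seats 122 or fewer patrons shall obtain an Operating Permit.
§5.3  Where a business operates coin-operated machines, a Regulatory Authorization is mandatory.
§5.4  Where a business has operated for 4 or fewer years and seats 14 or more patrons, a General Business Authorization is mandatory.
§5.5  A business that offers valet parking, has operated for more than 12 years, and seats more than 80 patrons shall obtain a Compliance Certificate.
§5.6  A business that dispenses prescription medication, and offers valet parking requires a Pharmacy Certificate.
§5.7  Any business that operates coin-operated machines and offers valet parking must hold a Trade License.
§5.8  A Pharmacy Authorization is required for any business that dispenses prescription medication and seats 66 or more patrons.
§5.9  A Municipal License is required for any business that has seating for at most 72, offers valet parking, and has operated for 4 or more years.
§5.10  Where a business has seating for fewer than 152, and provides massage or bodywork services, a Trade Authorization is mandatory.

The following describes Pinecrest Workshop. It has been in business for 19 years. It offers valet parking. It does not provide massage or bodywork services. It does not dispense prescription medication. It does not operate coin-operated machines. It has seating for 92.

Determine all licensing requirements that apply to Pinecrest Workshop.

Compliance Certificate, Compliance Permit, Operating Permit

§5.1 seating 92 > 38; years in business 19 ≤ 21 → Compliance Permit required.
§5.2 offers valet parking; seating 92 ≤ 122 → Operating Permit required.
§5.3 does not operate coin-operated machines → Regulatory Authorization not required.
§5.4 years in business 19 > 4; seating 92 ≥ 14 → General Business Authorization not required.
§5.5 offers valet parking; years in business 19 > 12; seating 92 > 80 → Compliance Certificate required.
§5.6 does not dispense prescription medication; offers valet parking → Pharmacy Certificate not required.
§5.7 does not operate coin-operated machines; offers valet parking → Trade License not required.
§5.8 does not dispense prescription medication; seating 92 ≥ 66 → Pharmacy Authorization not required.
§5.9 seating 92 > 72; offers valet parking; years in business 19 ≥ 4 → Municipal License not required.
§5.10 seating 92 < 152; does not provide massage or bodywork services → Trade Authorization not required.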